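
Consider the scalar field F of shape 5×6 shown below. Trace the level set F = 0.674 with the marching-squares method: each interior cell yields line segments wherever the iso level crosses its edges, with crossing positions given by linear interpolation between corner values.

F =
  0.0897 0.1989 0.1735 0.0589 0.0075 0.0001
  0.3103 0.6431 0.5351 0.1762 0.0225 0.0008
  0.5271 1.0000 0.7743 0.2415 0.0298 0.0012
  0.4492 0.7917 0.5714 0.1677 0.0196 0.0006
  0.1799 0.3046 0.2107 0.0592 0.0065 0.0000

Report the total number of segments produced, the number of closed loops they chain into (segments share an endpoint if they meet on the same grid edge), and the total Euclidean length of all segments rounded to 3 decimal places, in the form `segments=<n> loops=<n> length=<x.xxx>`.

cell (1,0): code 0100 → (1.087,1.000)–(2.000,0.311)
cell (1,1): code 1100 → (1.581,2.000)–(1.087,1.000)
cell (1,2): code 1000 → (2.000,2.188)–(1.581,2.000)
cell (2,0): code 0110 → (2.000,0.311)–(3.000,0.656)
cell (2,1): code 1011 → (3.000,1.534)–(2.494,2.000)
cell (2,2): code 0001 → (2.494,2.000)–(2.000,2.188)
cell (3,0): code 0010 → (3.000,0.656)–(3.242,1.000)
cell (3,1): code 0001 → (3.242,1.000)–(3.000,1.534)
total: 8 segments, chained into 1 closed loop(s), length Σ = 6.000373

segments=8 loops=1 length=6.000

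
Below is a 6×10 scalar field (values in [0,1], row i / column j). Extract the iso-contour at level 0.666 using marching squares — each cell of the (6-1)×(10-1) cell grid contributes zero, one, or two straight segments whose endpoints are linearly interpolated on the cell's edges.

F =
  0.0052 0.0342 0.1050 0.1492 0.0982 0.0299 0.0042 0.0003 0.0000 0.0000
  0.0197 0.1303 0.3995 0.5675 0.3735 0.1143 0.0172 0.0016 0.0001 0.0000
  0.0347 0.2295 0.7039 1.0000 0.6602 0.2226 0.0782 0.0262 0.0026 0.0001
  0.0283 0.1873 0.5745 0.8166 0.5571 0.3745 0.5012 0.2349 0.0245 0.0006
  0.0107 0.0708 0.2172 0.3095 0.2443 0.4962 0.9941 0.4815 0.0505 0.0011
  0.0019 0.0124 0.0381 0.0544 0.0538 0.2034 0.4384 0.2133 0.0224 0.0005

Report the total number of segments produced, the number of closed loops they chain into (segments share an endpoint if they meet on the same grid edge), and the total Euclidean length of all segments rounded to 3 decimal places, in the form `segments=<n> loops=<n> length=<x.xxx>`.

cell (1,1): code 0100 → (1.875,2.000)–(2.000,1.920)
cell (1,2): code 1100 → (1.228,3.000)–(1.875,2.000)
cell (1,3): code 1000 → (2.000,3.983)–(1.228,3.000)
cell (2,1): code 0010 → (2.000,1.920)–(2.293,2.000)
cell (2,2): code 0111 → (2.293,2.000)–(3.000,2.378)
cell (2,3): code 1001 → (3.000,3.580)–(2.000,3.983)
cell (3,2): code 0010 → (3.000,2.378)–(3.297,3.000)
cell (3,3): code 0001 → (3.297,3.000)–(3.000,3.580)
cell (3,5): code 0100 → (3.334,6.000)–(4.000,5.341)
cell (3,6): code 1000 → (4.000,6.640)–(3.334,6.000)
cell (4,5): code 0010 → (4.000,5.341)–(4.590,6.000)
cell (4,6): code 0001 → (4.590,6.000)–(4.000,6.640)
total: 12 segments, chained into 2 closed loop(s), length Σ = 9.729709

segments=12 loops=2 length=9.730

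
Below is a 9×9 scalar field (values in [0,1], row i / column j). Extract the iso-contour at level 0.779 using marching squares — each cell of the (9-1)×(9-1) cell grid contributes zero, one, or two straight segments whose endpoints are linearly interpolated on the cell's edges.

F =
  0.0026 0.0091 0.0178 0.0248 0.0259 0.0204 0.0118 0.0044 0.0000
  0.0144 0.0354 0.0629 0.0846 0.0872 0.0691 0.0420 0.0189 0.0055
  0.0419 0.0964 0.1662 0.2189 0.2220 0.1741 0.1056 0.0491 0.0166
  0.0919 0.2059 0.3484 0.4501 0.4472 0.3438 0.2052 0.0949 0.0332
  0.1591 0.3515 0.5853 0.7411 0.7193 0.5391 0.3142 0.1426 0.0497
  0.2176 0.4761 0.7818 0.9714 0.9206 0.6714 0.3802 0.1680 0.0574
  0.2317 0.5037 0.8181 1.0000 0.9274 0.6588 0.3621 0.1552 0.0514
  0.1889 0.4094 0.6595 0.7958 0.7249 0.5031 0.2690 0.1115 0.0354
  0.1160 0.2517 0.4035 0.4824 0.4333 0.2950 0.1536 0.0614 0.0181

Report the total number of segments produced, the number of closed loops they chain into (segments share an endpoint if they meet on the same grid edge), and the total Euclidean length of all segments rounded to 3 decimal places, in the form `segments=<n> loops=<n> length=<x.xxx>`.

segments=12 loops=1 length=8.766

cell (4,1): code 0100 → (4.986,2.000)–(5.000,1.991)
cell (4,2): code 1100 → (4.165,3.000)–(4.986,2.000)
cell (4,3): code 1100 → (4.297,4.000)–(4.165,3.000)
cell (4,4): code 1000 → (5.000,4.568)–(4.297,4.000)
cell (5,1): code 0110 → (5.000,1.991)–(6.000,1.876)
cell (5,4): code 1001 → (6.000,4.552)–(5.000,4.568)
cell (6,1): code 0010 → (6.000,1.876)–(6.247,2.000)
cell (6,2): code 0111 → (6.247,2.000)–(7.000,2.877)
cell (6,3): code 1011 → (7.000,3.237)–(6.733,4.000)
cell (6,4): code 0001 → (6.733,4.000)–(6.000,4.552)
cell (7,2): code 0010 → (7.000,2.877)–(7.054,3.000)
cell (7,3): code 0001 → (7.054,3.000)–(7.000,3.237)
total: 12 segments, chained into 1 closed loop(s), length Σ = 8.766308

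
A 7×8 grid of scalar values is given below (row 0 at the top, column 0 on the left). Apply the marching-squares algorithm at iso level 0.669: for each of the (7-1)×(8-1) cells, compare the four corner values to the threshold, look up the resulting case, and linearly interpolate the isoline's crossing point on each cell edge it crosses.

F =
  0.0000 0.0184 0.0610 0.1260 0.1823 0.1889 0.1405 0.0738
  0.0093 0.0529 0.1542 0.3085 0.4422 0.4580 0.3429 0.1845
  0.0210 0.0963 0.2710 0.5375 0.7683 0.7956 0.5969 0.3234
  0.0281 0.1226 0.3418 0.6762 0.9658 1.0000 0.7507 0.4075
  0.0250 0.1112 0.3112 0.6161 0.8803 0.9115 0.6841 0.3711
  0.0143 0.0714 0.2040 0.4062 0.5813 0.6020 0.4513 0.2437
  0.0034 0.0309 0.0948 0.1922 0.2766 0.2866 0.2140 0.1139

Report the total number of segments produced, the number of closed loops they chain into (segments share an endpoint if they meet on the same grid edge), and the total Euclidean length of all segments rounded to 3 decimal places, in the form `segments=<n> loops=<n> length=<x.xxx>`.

cell (1,3): code 0100 → (1.695,4.000)–(2.000,3.570)
cell (1,4): code 1100 → (1.625,5.000)–(1.695,4.000)
cell (1,5): code 1000 → (2.000,5.637)–(1.625,5.000)
cell (2,2): code 0100 → (2.948,3.000)–(3.000,2.978)
cell (2,3): code 1110 → (2.000,3.570)–(2.948,3.000)
cell (2,5): code 1101 → (2.469,6.000)–(2.000,5.637)
cell (2,6): code 1000 → (3.000,6.238)–(2.469,6.000)
cell (3,2): code 0010 → (3.000,2.978)–(3.120,3.000)
cell (3,3): code 0111 → (3.120,3.000)–(4.000,3.200)
cell (3,6): code 1001 → (4.000,6.048)–(3.000,6.238)
cell (4,3): code 0010 → (4.000,3.200)–(4.707,4.000)
cell (4,4): code 0011 → (4.707,4.000)–(4.784,5.000)
cell (4,5): code 0011 → (4.784,5.000)–(4.065,6.000)
cell (4,6): code 0001 → (4.065,6.000)–(4.000,6.048)
total: 14 segments, chained into 1 closed loop(s), length Σ = 10.030887

segments=14 loops=1 length=10.031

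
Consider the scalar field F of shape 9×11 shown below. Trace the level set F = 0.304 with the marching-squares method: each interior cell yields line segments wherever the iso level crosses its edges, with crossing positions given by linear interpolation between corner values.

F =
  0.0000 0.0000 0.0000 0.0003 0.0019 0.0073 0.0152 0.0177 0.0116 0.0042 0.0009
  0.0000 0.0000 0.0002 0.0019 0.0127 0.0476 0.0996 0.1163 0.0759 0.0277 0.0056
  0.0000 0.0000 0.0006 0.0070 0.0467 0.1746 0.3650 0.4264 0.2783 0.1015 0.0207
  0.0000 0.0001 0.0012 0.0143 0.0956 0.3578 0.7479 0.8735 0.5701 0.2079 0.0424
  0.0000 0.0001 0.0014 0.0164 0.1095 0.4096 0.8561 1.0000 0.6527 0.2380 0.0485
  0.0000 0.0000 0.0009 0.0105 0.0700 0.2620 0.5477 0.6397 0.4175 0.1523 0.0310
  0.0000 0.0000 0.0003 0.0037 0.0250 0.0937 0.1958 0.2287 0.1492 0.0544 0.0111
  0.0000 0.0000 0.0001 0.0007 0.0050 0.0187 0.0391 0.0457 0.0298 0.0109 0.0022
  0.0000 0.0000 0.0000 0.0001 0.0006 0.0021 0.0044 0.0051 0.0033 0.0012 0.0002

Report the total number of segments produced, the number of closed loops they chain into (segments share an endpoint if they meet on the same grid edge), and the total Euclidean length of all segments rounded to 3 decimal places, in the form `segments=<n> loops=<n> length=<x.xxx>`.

cell (1,5): code 0100 → (1.770,6.000)–(2.000,5.680)
cell (1,6): code 1100 → (1.605,7.000)–(1.770,6.000)
cell (1,7): code 1000 → (2.000,7.826)–(1.605,7.000)
cell (2,4): code 0100 → (2.706,5.000)–(3.000,4.795)
cell (2,5): code 1110 → (2.000,5.680)–(2.706,5.000)
cell (2,7): code 1101 → (2.088,8.000)–(2.000,7.826)
cell (2,8): code 1000 → (3.000,8.735)–(2.088,8.000)
cell (3,4): code 0110 → (3.000,4.795)–(4.000,4.648)
cell (3,8): code 1001 → (4.000,8.841)–(3.000,8.735)
cell (4,4): code 0010 → (4.000,4.648)–(4.715,5.000)
cell (4,5): code 0111 → (4.715,5.000)–(5.000,5.147)
cell (4,8): code 1001 → (5.000,8.428)–(4.000,8.841)
cell (5,5): code 0010 → (5.000,5.147)–(5.693,6.000)
cell (5,6): code 0011 → (5.693,6.000)–(5.817,7.000)
cell (5,7): code 0011 → (5.817,7.000)–(5.423,8.000)
cell (5,8): code 0001 → (5.423,8.000)–(5.000,8.428)
total: 16 segments, chained into 1 closed loop(s), length Σ = 13.026477

segments=16 loops=1 length=13.026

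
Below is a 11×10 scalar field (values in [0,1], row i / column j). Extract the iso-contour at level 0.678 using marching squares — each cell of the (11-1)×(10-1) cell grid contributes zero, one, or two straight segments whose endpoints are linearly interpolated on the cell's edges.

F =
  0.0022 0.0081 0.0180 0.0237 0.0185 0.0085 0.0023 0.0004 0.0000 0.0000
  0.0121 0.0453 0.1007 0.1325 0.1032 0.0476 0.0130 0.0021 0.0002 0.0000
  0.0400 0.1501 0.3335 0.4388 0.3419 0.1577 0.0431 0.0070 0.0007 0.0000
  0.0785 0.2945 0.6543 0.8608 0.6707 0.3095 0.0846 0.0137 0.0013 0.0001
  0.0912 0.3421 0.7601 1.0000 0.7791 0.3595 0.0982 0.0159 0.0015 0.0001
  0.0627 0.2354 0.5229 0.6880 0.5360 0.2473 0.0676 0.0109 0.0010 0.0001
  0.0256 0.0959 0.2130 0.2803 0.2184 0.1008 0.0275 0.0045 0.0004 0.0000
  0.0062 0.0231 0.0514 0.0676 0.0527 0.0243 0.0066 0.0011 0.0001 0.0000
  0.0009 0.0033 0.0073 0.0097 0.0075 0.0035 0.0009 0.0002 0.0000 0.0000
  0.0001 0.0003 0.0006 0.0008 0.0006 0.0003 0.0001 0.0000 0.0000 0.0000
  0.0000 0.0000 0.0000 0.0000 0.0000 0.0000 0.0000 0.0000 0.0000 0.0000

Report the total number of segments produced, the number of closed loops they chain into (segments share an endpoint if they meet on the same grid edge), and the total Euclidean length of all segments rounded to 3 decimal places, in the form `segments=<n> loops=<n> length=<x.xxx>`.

cell (2,2): code 0100 → (2.567,3.000)–(3.000,2.115)
cell (2,3): code 1000 → (3.000,3.962)–(2.567,3.000)
cell (3,1): code 0100 → (3.224,2.000)–(4.000,1.804)
cell (3,2): code 1110 → (3.000,2.115)–(3.224,2.000)
cell (3,3): code 1101 → (3.067,4.000)–(3.000,3.962)
cell (3,4): code 1000 → (4.000,4.241)–(3.067,4.000)
cell (4,1): code 0010 → (4.000,1.804)–(4.346,2.000)
cell (4,2): code 0111 → (4.346,2.000)–(5.000,2.939)
cell (4,3): code 1011 → (5.000,3.066)–(4.416,4.000)
cell (4,4): code 0001 → (4.416,4.000)–(4.000,4.241)
cell (5,2): code 0010 → (5.000,2.939)–(5.025,3.000)
cell (5,3): code 0001 → (5.025,3.000)–(5.000,3.066)
total: 12 segments, chained into 1 closed loop(s), length Σ = 7.393699

segments=12 loops=1 length=7.394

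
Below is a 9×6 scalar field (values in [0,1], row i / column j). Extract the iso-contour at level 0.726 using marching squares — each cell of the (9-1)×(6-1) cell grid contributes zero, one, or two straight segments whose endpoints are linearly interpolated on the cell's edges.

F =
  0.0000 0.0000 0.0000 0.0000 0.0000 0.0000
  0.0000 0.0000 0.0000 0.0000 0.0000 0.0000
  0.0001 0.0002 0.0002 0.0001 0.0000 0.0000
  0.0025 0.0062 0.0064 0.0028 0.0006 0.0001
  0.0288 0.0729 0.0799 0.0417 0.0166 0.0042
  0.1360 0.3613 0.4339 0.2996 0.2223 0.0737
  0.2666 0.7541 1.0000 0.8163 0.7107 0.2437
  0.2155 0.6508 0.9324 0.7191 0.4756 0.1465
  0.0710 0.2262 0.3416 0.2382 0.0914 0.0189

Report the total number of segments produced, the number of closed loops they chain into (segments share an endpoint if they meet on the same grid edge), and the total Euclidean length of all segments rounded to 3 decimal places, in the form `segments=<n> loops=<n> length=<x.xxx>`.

segments=10 loops=1 length=7.328

cell (5,0): code 0100 → (5.928,1.000)–(6.000,0.942)
cell (5,1): code 1100 → (5.516,2.000)–(5.928,1.000)
cell (5,2): code 1100 → (5.825,3.000)–(5.516,2.000)
cell (5,3): code 1000 → (6.000,3.855)–(5.825,3.000)
cell (6,0): code 0010 → (6.000,0.942)–(6.272,1.000)
cell (6,1): code 0111 → (6.272,1.000)–(7.000,1.267)
cell (6,2): code 1011 → (7.000,2.968)–(6.929,3.000)
cell (6,3): code 0001 → (6.929,3.000)–(6.000,3.855)
cell (7,1): code 0010 → (7.000,1.267)–(7.349,2.000)
cell (7,2): code 0001 → (7.349,2.000)–(7.000,2.968)
total: 10 segments, chained into 1 closed loop(s), length Σ = 7.327991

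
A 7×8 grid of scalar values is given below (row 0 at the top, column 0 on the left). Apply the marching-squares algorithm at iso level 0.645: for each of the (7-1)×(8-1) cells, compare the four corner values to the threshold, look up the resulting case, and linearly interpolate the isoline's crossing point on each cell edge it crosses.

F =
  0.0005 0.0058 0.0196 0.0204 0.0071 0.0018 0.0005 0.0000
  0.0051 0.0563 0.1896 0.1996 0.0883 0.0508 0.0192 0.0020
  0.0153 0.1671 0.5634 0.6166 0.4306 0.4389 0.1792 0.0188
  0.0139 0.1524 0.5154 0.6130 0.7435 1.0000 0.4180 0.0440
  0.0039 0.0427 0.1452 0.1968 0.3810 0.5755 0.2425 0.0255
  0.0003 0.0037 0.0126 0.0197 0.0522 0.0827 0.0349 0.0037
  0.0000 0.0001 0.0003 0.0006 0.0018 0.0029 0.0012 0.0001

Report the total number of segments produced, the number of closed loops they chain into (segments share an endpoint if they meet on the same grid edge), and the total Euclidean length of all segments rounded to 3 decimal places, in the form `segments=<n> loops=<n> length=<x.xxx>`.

cell (2,3): code 0100 → (2.685,4.000)–(3.000,3.245)
cell (2,4): code 1100 → (2.367,5.000)–(2.685,4.000)
cell (2,5): code 1000 → (3.000,5.610)–(2.367,5.000)
cell (3,3): code 0010 → (3.000,3.245)–(3.272,4.000)
cell (3,4): code 0011 → (3.272,4.000)–(3.836,5.000)
cell (3,5): code 0001 → (3.836,5.000)–(3.000,5.610)
total: 6 segments, chained into 1 closed loop(s), length Σ = 5.731609

segments=6 loops=1 length=5.732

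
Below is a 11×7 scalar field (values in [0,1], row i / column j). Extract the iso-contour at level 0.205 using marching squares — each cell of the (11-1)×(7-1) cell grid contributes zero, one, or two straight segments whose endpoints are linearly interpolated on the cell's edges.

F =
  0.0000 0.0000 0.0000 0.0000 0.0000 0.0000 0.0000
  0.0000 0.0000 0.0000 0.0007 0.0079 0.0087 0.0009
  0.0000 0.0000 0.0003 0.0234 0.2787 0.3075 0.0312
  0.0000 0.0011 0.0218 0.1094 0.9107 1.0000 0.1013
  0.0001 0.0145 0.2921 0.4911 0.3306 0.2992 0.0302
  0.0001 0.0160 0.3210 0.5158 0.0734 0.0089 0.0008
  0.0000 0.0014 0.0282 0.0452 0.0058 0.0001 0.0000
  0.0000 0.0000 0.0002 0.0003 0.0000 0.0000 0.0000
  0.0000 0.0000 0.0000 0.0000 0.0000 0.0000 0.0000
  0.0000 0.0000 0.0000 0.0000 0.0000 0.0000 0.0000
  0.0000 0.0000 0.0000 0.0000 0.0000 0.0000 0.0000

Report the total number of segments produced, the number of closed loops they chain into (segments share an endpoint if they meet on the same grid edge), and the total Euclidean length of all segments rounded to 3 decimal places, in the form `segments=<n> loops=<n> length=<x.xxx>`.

segments=16 loops=1 length=12.772

cell (1,3): code 0100 → (1.728,4.000)–(2.000,3.711)
cell (1,4): code 1100 → (1.657,5.000)–(1.728,4.000)
cell (1,5): code 1000 → (2.000,5.371)–(1.657,5.000)
cell (2,3): code 0110 → (2.000,3.711)–(3.000,3.119)
cell (2,5): code 1001 → (3.000,5.885)–(2.000,5.371)
cell (3,1): code 0100 → (3.678,2.000)–(4.000,1.686)
cell (3,2): code 1100 → (3.250,3.000)–(3.678,2.000)
cell (3,3): code 1110 → (3.000,3.119)–(3.250,3.000)
cell (3,5): code 1001 → (4.000,5.350)–(3.000,5.885)
cell (4,1): code 0110 → (4.000,1.686)–(5.000,1.620)
cell (4,3): code 1011 → (5.000,3.703)–(4.488,4.000)
cell (4,4): code 0011 → (4.488,4.000)–(4.324,5.000)
cell (4,5): code 0001 → (4.324,5.000)–(4.000,5.350)
cell (5,1): code 0010 → (5.000,1.620)–(5.396,2.000)
cell (5,2): code 0011 → (5.396,2.000)–(5.660,3.000)
cell (5,3): code 0001 → (5.660,3.000)–(5.000,3.703)
total: 16 segments, chained into 1 closed loop(s), length Σ = 12.771865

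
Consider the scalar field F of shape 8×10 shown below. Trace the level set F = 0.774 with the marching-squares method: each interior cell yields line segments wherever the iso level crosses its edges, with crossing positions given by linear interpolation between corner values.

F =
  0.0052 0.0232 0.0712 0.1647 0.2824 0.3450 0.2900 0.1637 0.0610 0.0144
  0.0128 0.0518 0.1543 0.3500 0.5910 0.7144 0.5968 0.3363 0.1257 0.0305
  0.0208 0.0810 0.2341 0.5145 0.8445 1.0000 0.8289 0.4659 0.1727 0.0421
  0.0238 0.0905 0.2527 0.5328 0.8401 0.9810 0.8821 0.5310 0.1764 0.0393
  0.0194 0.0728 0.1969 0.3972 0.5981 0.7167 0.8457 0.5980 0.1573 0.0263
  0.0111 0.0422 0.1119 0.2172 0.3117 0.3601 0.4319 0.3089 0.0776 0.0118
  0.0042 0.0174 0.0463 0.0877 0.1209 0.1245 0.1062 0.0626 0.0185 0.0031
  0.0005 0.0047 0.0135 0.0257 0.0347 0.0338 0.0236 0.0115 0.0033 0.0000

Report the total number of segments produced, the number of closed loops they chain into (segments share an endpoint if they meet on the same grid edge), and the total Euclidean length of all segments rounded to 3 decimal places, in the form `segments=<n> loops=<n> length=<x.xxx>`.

cell (1,3): code 0100 → (1.722,4.000)–(2.000,3.786)
cell (1,4): code 1100 → (1.209,5.000)–(1.722,4.000)
cell (1,5): code 1100 → (1.763,6.000)–(1.209,5.000)
cell (1,6): code 1000 → (2.000,6.151)–(1.763,6.000)
cell (2,3): code 0110 → (2.000,3.786)–(3.000,3.785)
cell (2,6): code 1001 → (3.000,6.308)–(2.000,6.151)
cell (3,3): code 0010 → (3.000,3.785)–(3.273,4.000)
cell (3,4): code 0011 → (3.273,4.000)–(3.783,5.000)
cell (3,5): code 0111 → (3.783,5.000)–(4.000,5.444)
cell (3,6): code 1001 → (4.000,6.289)–(3.000,6.308)
cell (4,5): code 0010 → (4.000,5.444)–(4.173,6.000)
cell (4,6): code 0001 → (4.173,6.000)–(4.000,6.289)
total: 12 segments, chained into 1 closed loop(s), length Σ = 8.795461

segments=12 loops=1 length=8.795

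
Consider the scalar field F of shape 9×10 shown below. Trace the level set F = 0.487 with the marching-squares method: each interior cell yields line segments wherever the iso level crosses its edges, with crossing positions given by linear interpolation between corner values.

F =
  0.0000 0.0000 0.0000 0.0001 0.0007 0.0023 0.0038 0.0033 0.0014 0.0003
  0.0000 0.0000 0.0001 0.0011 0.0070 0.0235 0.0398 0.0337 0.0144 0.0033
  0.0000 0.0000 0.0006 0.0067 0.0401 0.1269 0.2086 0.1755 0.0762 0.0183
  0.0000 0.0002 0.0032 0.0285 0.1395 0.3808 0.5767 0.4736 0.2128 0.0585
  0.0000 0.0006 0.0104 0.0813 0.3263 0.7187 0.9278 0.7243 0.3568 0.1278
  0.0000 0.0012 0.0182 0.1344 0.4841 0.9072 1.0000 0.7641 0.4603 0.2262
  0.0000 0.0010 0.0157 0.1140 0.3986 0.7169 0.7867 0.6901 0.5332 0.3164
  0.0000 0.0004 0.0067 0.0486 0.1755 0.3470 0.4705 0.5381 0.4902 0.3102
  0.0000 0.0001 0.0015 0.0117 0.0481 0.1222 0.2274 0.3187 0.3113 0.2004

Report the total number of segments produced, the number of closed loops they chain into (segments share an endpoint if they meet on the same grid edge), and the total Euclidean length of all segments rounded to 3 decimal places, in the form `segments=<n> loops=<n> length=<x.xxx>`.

segments=18 loops=1 length=13.547

cell (2,5): code 0100 → (2.756,6.000)–(3.000,5.542)
cell (2,6): code 1000 → (3.000,6.870)–(2.756,6.000)
cell (3,4): code 0100 → (3.314,5.000)–(4.000,4.410)
cell (3,5): code 1110 → (3.000,5.542)–(3.314,5.000)
cell (3,6): code 1101 → (3.053,7.000)–(3.000,6.870)
cell (3,7): code 1000 → (4.000,7.646)–(3.053,7.000)
cell (4,4): code 0110 → (4.000,4.410)–(5.000,4.007)
cell (4,7): code 1001 → (5.000,7.912)–(4.000,7.646)
cell (5,4): code 0110 → (5.000,4.007)–(6.000,4.278)
cell (5,7): code 1101 → (5.366,8.000)–(5.000,7.912)
cell (5,8): code 1000 → (6.000,8.213)–(5.366,8.000)
cell (6,4): code 0010 → (6.000,4.278)–(6.622,5.000)
cell (6,5): code 0011 → (6.622,5.000)–(6.948,6.000)
cell (6,6): code 0111 → (6.948,6.000)–(7.000,6.244)
cell (6,8): code 1001 → (7.000,8.018)–(6.000,8.213)
cell (7,6): code 0010 → (7.000,6.244)–(7.233,7.000)
cell (7,7): code 0011 → (7.233,7.000)–(7.018,8.000)
cell (7,8): code 0001 → (7.018,8.000)–(7.000,8.018)
total: 18 segments, chained into 1 closed loop(s), length Σ = 13.546614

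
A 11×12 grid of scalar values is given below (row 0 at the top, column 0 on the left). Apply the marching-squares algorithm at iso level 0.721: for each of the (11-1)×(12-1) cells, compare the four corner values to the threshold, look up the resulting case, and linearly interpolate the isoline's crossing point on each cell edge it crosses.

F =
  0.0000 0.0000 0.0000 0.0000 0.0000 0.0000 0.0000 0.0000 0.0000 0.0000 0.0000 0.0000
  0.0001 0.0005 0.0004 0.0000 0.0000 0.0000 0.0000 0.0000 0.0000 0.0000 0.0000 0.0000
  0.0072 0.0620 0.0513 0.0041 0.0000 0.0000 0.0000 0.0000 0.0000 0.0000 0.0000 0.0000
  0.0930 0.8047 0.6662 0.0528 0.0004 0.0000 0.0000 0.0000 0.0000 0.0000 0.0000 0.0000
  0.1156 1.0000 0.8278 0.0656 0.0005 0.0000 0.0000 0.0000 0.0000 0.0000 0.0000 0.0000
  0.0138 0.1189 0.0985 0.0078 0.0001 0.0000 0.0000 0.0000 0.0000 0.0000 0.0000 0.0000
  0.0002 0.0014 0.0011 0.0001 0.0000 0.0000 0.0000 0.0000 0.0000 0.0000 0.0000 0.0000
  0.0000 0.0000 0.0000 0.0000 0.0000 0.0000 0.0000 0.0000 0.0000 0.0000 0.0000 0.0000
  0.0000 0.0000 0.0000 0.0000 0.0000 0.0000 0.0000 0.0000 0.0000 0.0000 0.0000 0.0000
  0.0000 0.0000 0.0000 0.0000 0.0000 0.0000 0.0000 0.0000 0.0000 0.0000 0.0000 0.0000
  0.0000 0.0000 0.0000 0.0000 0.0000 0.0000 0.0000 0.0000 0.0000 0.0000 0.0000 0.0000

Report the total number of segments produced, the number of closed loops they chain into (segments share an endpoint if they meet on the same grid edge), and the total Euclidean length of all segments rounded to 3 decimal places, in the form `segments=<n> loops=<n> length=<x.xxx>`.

cell (2,0): code 0100 → (2.887,1.000)–(3.000,0.882)
cell (2,1): code 1000 → (3.000,1.604)–(2.887,1.000)
cell (3,0): code 0110 → (3.000,0.882)–(4.000,0.685)
cell (3,1): code 1101 → (3.339,2.000)–(3.000,1.604)
cell (3,2): code 1000 → (4.000,2.140)–(3.339,2.000)
cell (4,0): code 0010 → (4.000,0.685)–(4.317,1.000)
cell (4,1): code 0011 → (4.317,1.000)–(4.146,2.000)
cell (4,2): code 0001 → (4.146,2.000)–(4.000,2.140)
total: 8 segments, chained into 1 closed loop(s), length Σ = 4.657744

segments=8 loops=1 length=4.658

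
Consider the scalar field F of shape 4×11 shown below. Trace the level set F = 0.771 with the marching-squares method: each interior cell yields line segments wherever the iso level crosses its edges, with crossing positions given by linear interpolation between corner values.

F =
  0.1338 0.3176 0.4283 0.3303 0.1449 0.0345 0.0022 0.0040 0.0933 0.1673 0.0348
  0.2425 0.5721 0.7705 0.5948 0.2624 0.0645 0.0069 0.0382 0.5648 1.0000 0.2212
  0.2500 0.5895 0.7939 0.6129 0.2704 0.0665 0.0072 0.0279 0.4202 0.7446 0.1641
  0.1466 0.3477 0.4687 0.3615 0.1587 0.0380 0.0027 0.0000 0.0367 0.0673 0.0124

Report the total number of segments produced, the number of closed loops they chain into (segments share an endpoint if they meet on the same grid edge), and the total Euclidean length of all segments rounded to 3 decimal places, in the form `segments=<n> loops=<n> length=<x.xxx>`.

cell (0,8): code 0100 → (0.725,9.000)–(1.000,8.474)
cell (0,9): code 1000 → (1.000,9.294)–(0.725,9.000)
cell (1,1): code 0100 → (1.021,2.000)–(2.000,1.888)
cell (1,2): code 1000 → (2.000,2.127)–(1.021,2.000)
cell (1,8): code 0010 → (1.000,8.474)–(1.897,9.000)
cell (1,9): code 0001 → (1.897,9.000)–(1.000,9.294)
cell (2,1): code 0010 → (2.000,1.888)–(2.070,2.000)
cell (2,2): code 0001 → (2.070,2.000)–(2.000,2.127)
total: 8 segments, chained into 2 closed loop(s), length Σ = 5.228503

segments=8 loops=2 length=5.229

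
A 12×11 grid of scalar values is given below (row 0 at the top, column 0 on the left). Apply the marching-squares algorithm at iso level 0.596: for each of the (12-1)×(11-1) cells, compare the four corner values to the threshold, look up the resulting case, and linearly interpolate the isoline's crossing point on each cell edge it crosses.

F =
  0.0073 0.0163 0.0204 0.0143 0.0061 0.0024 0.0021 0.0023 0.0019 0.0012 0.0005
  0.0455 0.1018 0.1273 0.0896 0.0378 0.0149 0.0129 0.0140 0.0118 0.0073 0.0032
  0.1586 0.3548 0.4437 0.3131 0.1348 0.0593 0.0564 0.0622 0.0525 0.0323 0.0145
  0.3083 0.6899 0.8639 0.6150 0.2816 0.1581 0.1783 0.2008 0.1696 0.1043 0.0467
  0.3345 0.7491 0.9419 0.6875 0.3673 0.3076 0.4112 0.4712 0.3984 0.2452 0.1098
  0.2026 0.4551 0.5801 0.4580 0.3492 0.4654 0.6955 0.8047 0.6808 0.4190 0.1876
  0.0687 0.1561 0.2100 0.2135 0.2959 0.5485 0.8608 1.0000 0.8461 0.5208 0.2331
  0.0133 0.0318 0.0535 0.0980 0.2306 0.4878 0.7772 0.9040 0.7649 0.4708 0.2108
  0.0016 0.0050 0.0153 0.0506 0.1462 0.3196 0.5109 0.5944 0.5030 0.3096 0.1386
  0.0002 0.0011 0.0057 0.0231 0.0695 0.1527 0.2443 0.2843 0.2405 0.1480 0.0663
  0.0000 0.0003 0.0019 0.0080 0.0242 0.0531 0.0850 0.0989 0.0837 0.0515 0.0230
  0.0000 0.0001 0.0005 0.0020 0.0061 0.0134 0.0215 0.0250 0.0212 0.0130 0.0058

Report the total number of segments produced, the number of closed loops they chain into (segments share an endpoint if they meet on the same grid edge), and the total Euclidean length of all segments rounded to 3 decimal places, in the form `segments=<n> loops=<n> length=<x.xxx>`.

cell (2,0): code 0100 → (2.720,1.000)–(3.000,0.754)
cell (2,1): code 1100 → (2.362,2.000)–(2.720,1.000)
cell (2,2): code 1100 → (2.937,3.000)–(2.362,2.000)
cell (2,3): code 1000 → (3.000,3.057)–(2.937,3.000)
cell (3,0): code 0110 → (3.000,0.754)–(4.000,0.631)
cell (3,3): code 1001 → (4.000,3.286)–(3.000,3.057)
cell (4,0): code 0010 → (4.000,0.631)–(4.521,1.000)
cell (4,1): code 0011 → (4.521,1.000)–(4.956,2.000)
cell (4,2): code 0011 → (4.956,2.000)–(4.399,3.000)
cell (4,3): code 0001 → (4.399,3.000)–(4.000,3.286)
cell (4,5): code 0100 → (4.650,6.000)–(5.000,5.568)
cell (4,6): code 1100 → (4.374,7.000)–(4.650,6.000)
cell (4,7): code 1100 → (4.700,8.000)–(4.374,7.000)
cell (4,8): code 1000 → (5.000,8.324)–(4.700,8.000)
cell (5,5): code 0110 → (5.000,5.568)–(6.000,5.152)
cell (5,8): code 1001 → (6.000,8.769)–(5.000,8.324)
cell (6,5): code 0110 → (6.000,5.152)–(7.000,5.374)
cell (6,8): code 1001 → (7.000,8.574)–(6.000,8.769)
cell (7,5): code 0010 → (7.000,5.374)–(7.680,6.000)
cell (7,6): code 0011 → (7.680,6.000)–(7.995,7.000)
cell (7,7): code 0011 → (7.995,7.000)–(7.645,8.000)
cell (7,8): code 0001 → (7.645,8.000)–(7.000,8.574)
total: 22 segments, chained into 2 closed loop(s), length Σ = 19.274214

segments=22 loops=2 length=19.274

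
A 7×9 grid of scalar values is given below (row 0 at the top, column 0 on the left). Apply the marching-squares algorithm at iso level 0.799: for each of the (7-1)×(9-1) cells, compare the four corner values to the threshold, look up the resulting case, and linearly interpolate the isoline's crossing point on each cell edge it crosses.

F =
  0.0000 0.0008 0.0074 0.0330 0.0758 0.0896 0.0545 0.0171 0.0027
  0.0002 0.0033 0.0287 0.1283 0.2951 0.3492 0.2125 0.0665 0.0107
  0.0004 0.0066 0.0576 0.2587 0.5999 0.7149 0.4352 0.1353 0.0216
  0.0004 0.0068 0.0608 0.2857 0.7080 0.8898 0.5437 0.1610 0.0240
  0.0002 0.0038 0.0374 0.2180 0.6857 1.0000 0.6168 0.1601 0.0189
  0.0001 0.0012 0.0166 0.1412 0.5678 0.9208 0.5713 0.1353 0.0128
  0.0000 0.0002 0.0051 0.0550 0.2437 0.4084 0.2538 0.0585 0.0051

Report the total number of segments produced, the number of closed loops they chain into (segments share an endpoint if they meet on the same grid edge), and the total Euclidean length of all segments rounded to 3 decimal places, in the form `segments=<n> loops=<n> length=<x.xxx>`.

segments=8 loops=1 length=6.244

cell (2,4): code 0100 → (2.481,5.000)–(3.000,4.501)
cell (2,5): code 1000 → (3.000,5.262)–(2.481,5.000)
cell (3,4): code 0110 → (3.000,4.501)–(4.000,4.360)
cell (3,5): code 1001 → (4.000,5.525)–(3.000,5.262)
cell (4,4): code 0110 → (4.000,4.360)–(5.000,4.655)
cell (4,5): code 1001 → (5.000,5.348)–(4.000,5.525)
cell (5,4): code 0010 → (5.000,4.655)–(5.238,5.000)
cell (5,5): code 0001 → (5.238,5.000)–(5.000,5.348)
total: 8 segments, chained into 1 closed loop(s), length Σ = 6.244308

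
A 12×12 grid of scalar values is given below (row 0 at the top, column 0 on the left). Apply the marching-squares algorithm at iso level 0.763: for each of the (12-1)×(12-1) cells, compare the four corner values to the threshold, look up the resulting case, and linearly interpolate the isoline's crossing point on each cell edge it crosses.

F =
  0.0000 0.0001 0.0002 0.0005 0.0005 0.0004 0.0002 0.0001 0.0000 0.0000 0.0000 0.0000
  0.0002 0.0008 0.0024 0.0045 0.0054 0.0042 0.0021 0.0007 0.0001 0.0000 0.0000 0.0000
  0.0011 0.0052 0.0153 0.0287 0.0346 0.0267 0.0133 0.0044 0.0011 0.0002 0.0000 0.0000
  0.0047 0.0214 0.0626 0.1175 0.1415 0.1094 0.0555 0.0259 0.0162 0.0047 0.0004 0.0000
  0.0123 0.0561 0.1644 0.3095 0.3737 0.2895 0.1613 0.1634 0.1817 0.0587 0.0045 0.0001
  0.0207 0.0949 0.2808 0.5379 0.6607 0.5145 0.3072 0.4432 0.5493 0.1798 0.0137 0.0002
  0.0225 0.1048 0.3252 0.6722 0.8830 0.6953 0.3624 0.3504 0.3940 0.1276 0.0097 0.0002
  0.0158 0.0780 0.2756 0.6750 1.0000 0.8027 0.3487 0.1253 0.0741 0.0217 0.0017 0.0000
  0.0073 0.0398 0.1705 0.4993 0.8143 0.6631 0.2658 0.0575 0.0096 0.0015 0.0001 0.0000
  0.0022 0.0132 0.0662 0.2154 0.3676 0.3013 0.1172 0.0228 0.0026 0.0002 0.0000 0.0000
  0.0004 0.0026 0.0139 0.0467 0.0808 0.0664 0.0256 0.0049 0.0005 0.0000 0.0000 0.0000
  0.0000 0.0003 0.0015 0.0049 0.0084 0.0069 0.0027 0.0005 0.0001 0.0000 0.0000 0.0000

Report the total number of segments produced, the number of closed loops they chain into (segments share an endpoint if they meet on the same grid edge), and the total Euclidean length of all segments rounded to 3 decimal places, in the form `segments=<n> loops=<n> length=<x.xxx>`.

cell (5,3): code 0100 → (5.460,4.000)–(6.000,3.431)
cell (5,4): code 1000 → (6.000,4.639)–(5.460,4.000)
cell (6,3): code 0110 → (6.000,3.431)–(7.000,3.271)
cell (6,4): code 1101 → (6.630,5.000)–(6.000,4.639)
cell (6,5): code 1000 → (7.000,5.087)–(6.630,5.000)
cell (7,3): code 0110 → (7.000,3.271)–(8.000,3.837)
cell (7,4): code 1011 → (8.000,4.339)–(7.284,5.000)
cell (7,5): code 0001 → (7.284,5.000)–(7.000,5.087)
cell (8,3): code 0010 → (8.000,3.837)–(8.115,4.000)
cell (8,4): code 0001 → (8.115,4.000)–(8.000,4.339)
total: 10 segments, chained into 1 closed loop(s), length Σ = 6.718288

segments=10 loops=1 length=6.718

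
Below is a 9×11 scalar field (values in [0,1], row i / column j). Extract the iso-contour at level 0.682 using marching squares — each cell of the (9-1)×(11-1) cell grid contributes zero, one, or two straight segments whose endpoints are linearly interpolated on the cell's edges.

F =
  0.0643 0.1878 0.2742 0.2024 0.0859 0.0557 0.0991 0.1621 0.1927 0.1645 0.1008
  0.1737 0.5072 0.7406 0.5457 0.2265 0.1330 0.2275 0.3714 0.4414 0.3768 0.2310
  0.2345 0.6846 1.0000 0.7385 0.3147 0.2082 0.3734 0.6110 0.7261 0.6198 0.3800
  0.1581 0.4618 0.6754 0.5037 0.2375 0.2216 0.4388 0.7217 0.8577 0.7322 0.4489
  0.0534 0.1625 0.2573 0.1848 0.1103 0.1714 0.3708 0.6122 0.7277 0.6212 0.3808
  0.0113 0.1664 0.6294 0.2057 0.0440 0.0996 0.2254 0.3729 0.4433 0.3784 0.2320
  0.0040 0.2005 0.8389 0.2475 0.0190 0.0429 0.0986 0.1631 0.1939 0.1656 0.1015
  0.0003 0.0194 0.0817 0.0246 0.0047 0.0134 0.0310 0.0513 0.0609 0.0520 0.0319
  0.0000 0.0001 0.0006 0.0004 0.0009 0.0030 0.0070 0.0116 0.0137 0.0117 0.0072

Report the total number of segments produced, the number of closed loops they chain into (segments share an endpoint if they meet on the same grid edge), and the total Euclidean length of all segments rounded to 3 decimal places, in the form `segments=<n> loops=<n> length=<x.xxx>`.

segments=26 loops=3 length=15.187

cell (0,1): code 0100 → (0.874,2.000)–(1.000,1.749)
cell (0,2): code 1000 → (1.000,2.301)–(0.874,2.000)
cell (1,0): code 0100 → (1.985,1.000)–(2.000,0.994)
cell (1,1): code 1110 → (1.000,1.749)–(1.985,1.000)
cell (1,2): code 1101 → (1.707,3.000)–(1.000,2.301)
cell (1,3): code 1000 → (2.000,3.133)–(1.707,3.000)
cell (1,7): code 0100 → (1.845,8.000)–(2.000,7.617)
cell (1,8): code 1000 → (2.000,8.415)–(1.845,8.000)
cell (2,0): code 0010 → (2.000,0.994)–(2.012,1.000)
cell (2,1): code 0011 → (2.012,1.000)–(2.980,2.000)
cell (2,2): code 0011 → (2.980,2.000)–(2.241,3.000)
cell (2,3): code 0001 → (2.241,3.000)–(2.000,3.133)
cell (2,6): code 0100 → (2.641,7.000)–(3.000,6.860)
cell (2,7): code 1110 → (2.000,7.617)–(2.641,7.000)
cell (2,8): code 1101 → (2.553,9.000)–(2.000,8.415)
cell (2,9): code 1000 → (3.000,9.177)–(2.553,9.000)
cell (3,6): code 0010 → (3.000,6.860)–(3.363,7.000)
cell (3,7): code 0111 → (3.363,7.000)–(4.000,7.604)
cell (3,8): code 1011 → (4.000,8.429)–(3.452,9.000)
cell (3,9): code 0001 → (3.452,9.000)–(3.000,9.177)
cell (4,7): code 0010 → (4.000,7.604)–(4.161,8.000)
cell (4,8): code 0001 → (4.161,8.000)–(4.000,8.429)
cell (5,1): code 0100 → (5.251,2.000)–(6.000,1.754)
cell (5,2): code 1000 → (6.000,2.265)–(5.251,2.000)
cell (6,1): code 0010 → (6.000,1.754)–(6.207,2.000)
cell (6,2): code 0001 → (6.207,2.000)–(6.000,2.265)
total: 26 segments, chained into 3 closed loop(s), length Σ = 15.186814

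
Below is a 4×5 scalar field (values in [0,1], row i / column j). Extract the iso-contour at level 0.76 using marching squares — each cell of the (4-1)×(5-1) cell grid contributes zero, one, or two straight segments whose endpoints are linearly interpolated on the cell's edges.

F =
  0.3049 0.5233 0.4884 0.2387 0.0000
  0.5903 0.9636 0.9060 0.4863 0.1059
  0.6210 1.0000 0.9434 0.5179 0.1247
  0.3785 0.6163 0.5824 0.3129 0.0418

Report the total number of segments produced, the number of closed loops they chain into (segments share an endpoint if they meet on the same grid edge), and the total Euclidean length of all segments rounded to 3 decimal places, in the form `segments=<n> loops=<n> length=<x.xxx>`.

cell (0,0): code 0100 → (0.538,1.000)–(1.000,0.455)
cell (0,1): code 1100 → (0.650,2.000)–(0.538,1.000)
cell (0,2): code 1000 → (1.000,2.348)–(0.650,2.000)
cell (1,0): code 0110 → (1.000,0.455)–(2.000,0.367)
cell (1,2): code 1001 → (2.000,2.431)–(1.000,2.348)
cell (2,0): code 0010 → (2.000,0.367)–(2.625,1.000)
cell (2,1): code 0011 → (2.625,1.000)–(2.508,2.000)
cell (2,2): code 0001 → (2.508,2.000)–(2.000,2.431)
total: 8 segments, chained into 1 closed loop(s), length Σ = 6.785080

segments=8 loops=1 length=6.785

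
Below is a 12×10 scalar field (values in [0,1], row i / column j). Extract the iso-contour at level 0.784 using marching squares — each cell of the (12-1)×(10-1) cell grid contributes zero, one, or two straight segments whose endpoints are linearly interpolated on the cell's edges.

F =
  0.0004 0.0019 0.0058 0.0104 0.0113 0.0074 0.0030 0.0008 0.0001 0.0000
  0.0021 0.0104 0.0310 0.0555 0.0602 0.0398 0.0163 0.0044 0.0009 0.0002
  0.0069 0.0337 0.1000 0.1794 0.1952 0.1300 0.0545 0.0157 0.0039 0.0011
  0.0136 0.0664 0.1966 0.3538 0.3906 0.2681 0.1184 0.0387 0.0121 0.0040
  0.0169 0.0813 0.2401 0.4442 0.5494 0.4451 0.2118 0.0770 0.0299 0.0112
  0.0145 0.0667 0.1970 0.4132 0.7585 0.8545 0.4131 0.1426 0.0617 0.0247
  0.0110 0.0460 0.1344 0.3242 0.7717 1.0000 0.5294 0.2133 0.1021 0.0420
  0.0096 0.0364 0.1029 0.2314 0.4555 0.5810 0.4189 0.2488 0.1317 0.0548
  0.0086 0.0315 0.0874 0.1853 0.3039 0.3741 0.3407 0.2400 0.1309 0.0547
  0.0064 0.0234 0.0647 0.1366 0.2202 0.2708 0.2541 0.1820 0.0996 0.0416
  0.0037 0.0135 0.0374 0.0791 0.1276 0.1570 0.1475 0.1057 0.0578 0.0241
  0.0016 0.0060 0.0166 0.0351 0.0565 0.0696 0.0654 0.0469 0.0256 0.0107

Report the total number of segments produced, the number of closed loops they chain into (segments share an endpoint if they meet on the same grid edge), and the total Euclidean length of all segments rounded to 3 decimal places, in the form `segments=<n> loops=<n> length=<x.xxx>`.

segments=6 loops=1 length=4.823

cell (4,4): code 0100 → (4.828,5.000)–(5.000,4.266)
cell (4,5): code 1000 → (5.000,5.160)–(4.828,5.000)
cell (5,4): code 0110 → (5.000,4.266)–(6.000,4.054)
cell (5,5): code 1001 → (6.000,5.459)–(5.000,5.160)
cell (6,4): code 0010 → (6.000,4.054)–(6.516,5.000)
cell (6,5): code 0001 → (6.516,5.000)–(6.000,5.459)
total: 6 segments, chained into 1 closed loop(s), length Σ = 4.822846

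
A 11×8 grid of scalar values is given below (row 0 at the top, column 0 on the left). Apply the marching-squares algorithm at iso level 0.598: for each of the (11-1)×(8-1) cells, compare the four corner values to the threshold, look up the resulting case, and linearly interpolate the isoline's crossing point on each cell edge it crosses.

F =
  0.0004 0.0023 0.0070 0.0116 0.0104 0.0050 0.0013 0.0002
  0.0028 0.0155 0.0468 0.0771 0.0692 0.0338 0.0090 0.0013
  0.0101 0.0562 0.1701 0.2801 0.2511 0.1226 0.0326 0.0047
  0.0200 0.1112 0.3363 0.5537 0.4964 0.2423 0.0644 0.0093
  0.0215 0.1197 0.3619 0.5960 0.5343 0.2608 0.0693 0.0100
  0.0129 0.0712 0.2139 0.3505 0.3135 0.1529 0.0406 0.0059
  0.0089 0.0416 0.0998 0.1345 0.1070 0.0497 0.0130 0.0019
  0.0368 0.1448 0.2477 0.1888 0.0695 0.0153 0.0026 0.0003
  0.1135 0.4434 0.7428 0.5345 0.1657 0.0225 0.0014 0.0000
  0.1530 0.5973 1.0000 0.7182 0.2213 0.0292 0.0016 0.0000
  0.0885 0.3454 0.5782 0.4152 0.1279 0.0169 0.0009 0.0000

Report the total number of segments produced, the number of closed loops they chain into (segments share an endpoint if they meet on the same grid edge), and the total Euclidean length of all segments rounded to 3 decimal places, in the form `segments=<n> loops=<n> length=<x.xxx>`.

segments=8 loops=1 length=6.592

cell (7,1): code 0100 → (7.708,2.000)–(8.000,1.516)
cell (7,2): code 1000 → (8.000,2.695)–(7.708,2.000)
cell (8,1): code 0110 → (8.000,1.516)–(9.000,1.002)
cell (8,2): code 1101 → (8.346,3.000)–(8.000,2.695)
cell (8,3): code 1000 → (9.000,3.242)–(8.346,3.000)
cell (9,1): code 0010 → (9.000,1.002)–(9.953,2.000)
cell (9,2): code 0011 → (9.953,2.000)–(9.397,3.000)
cell (9,3): code 0001 → (9.397,3.000)–(9.000,3.242)
total: 8 segments, chained into 1 closed loop(s), length Σ = 6.591660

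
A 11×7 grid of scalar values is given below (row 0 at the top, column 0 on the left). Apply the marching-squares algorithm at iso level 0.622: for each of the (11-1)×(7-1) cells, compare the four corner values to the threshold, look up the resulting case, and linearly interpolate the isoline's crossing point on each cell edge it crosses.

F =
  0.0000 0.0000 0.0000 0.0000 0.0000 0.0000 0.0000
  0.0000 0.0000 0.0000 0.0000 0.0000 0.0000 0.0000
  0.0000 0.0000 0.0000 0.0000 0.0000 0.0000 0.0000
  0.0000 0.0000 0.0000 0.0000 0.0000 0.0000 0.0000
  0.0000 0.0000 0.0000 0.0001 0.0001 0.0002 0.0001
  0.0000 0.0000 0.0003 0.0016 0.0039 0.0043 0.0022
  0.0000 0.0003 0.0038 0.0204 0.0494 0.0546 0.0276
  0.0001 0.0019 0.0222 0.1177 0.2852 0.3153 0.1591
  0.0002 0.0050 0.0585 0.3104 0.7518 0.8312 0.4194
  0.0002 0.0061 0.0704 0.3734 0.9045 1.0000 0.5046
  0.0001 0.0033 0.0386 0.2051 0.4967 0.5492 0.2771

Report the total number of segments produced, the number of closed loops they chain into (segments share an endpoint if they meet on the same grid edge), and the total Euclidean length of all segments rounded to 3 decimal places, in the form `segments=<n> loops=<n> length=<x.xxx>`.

cell (7,3): code 0100 → (7.722,4.000)–(8.000,3.706)
cell (7,4): code 1100 → (7.594,5.000)–(7.722,4.000)
cell (7,5): code 1000 → (8.000,5.508)–(7.594,5.000)
cell (8,3): code 0110 → (8.000,3.706)–(9.000,3.468)
cell (8,5): code 1001 → (9.000,5.763)–(8.000,5.508)
cell (9,3): code 0010 → (9.000,3.468)–(9.693,4.000)
cell (9,4): code 0011 → (9.693,4.000)–(9.839,5.000)
cell (9,5): code 0001 → (9.839,5.000)–(9.000,5.763)
total: 8 segments, chained into 1 closed loop(s), length Σ = 7.140453

segments=8 loops=1 length=7.140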